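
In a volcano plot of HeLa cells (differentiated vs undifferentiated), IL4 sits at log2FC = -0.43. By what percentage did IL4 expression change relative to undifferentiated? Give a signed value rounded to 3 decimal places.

-25.774%

Fold change = 2^(-0.43) = 0.7423
Percent change = (FC − 1) × 100% = (0.7423 − 1) × 100 = -25.774%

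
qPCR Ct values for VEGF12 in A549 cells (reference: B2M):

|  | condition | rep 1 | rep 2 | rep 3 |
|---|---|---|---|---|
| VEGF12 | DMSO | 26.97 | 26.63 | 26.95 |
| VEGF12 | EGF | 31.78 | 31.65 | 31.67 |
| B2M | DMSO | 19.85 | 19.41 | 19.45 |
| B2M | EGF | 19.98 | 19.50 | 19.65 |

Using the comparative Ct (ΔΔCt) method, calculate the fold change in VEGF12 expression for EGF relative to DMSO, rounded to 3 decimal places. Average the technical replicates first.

0.038

Mean Ct: VEGF12 DMSO 26.850; VEGF12 EGF 31.700; B2M DMSO 19.570; B2M EGF 19.710
ΔCt(DMSO) = 26.850 − 19.570 = 7.280
ΔCt(EGF) = 31.700 − 19.710 = 11.990
ΔΔCt = 11.990 − 7.280 = 4.710
Fold change = 2^(−4.710) = 0.0382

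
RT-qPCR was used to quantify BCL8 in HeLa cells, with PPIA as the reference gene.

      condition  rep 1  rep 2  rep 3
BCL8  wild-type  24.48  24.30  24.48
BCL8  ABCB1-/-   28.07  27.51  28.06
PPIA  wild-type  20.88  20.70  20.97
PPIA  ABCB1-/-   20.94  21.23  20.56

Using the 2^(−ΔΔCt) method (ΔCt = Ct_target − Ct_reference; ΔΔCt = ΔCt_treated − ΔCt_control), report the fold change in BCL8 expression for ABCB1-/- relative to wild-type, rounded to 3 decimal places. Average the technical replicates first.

Mean Ct: BCL8 wild-type 24.420; BCL8 ABCB1-/- 27.880; PPIA wild-type 20.850; PPIA ABCB1-/- 20.910
ΔCt(wild-type) = 24.420 − 20.850 = 3.570
ΔCt(ABCB1-/-) = 27.880 − 20.910 = 6.970
ΔΔCt = 6.970 − 3.570 = 3.400
Fold change = 2^(−3.400) = 0.0947

0.095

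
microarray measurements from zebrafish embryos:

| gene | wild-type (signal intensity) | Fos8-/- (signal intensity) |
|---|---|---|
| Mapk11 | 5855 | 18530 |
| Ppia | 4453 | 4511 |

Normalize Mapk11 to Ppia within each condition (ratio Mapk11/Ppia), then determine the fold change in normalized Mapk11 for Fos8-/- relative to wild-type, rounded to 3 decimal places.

Mapk11/Ppia (wild-type) = 5855 / 4453 = 1.3148
Mapk11/Ppia (Fos8-/-) = 18530 / 4511 = 4.1077
Fold change = 4.1077 / 1.3148 = 3.1241

3.124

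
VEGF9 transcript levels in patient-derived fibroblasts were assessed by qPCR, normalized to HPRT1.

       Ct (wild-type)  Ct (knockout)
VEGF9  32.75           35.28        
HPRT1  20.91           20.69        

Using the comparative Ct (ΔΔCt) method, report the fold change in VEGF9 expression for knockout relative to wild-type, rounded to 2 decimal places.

0.15

ΔCt(wild-type) = 32.750 − 20.910 = 11.840
ΔCt(knockout) = 35.280 − 20.690 = 14.590
ΔΔCt = 14.590 − 11.840 = 2.750
Fold change = 2^(−2.750) = 0.149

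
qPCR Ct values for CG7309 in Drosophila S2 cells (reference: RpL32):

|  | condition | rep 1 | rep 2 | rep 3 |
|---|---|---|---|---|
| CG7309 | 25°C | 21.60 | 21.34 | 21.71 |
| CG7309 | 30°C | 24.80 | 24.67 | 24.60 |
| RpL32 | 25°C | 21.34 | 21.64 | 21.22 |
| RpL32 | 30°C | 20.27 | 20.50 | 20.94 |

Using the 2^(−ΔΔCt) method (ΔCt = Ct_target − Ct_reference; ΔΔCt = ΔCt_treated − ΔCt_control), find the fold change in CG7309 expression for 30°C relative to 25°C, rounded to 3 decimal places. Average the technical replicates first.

Mean Ct: CG7309 25°C 21.550; CG7309 30°C 24.690; RpL32 25°C 21.400; RpL32 30°C 20.570
ΔCt(25°C) = 21.550 − 21.400 = 0.150
ΔCt(30°C) = 24.690 − 20.570 = 4.120
ΔΔCt = 4.120 − 0.150 = 3.970
Fold change = 2^(−3.970) = 0.0638

0.064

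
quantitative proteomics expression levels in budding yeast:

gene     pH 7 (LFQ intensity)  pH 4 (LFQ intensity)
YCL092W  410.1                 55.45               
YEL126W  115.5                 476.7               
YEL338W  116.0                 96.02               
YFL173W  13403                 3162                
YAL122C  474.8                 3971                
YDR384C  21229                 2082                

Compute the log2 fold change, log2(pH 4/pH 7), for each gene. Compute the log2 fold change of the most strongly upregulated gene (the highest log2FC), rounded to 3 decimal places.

log2(55.45/410.1) = -2.887  (YCL092W)
log2(476.7/115.5) = 2.045  (YEL126W)
log2(96.02/116.0) = -0.273  (YEL338W)
log2(3162/13403) = -2.084  (YFL173W)
log2(3971/474.8) = 3.064  (YAL122C)
log2(2082/21229) = -3.350  (YDR384C)
YAL122C is most strongly upregulated.

3.064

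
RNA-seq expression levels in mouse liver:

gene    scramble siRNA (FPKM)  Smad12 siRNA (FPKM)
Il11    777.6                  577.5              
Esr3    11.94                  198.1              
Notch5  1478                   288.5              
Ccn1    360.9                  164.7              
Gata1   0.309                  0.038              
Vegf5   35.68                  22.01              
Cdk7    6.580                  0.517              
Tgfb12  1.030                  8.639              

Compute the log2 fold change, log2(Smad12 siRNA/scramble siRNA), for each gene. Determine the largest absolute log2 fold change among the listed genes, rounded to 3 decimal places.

log2(577.5/777.6) = -0.429  (Il11)
log2(198.1/11.94) = 4.052  (Esr3)
log2(288.5/1478) = -2.357  (Notch5)
log2(164.7/360.9) = -1.132  (Ccn1)
log2(0.038/0.309) = -3.024  (Gata1)
log2(22.01/35.68) = -0.697  (Vegf5)
log2(0.517/6.580) = -3.670  (Cdk7)
log2(8.639/1.030) = 3.068  (Tgfb12)
The largest magnitude belongs to Esr3.

4.052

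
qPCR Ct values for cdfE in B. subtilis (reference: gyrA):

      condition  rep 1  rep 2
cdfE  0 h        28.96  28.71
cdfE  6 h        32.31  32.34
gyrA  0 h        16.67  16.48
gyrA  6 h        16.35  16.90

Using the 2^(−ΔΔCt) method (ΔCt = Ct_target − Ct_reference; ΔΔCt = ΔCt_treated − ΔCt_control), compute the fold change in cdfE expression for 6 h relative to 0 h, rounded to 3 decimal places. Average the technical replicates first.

0.092

Mean Ct: cdfE 0 h 28.835; cdfE 6 h 32.325; gyrA 0 h 16.575; gyrA 6 h 16.625
ΔCt(0 h) = 28.835 − 16.575 = 12.260
ΔCt(6 h) = 32.325 − 16.625 = 15.700
ΔΔCt = 15.700 − 12.260 = 3.440
Fold change = 2^(−3.440) = 0.0921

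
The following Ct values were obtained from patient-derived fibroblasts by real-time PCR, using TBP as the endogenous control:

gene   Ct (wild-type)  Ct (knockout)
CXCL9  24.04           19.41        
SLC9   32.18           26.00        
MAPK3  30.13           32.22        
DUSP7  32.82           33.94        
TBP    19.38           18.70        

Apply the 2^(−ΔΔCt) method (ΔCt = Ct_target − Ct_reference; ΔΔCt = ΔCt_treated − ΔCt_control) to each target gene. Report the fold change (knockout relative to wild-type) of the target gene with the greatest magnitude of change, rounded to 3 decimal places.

CXCL9: ΔΔCt = (19.41−18.70) − (24.04−19.38) = 0.71 − 4.66 = -3.95; fold change = 2^3.95 = 15.455
SLC9: ΔΔCt = (26.00−18.70) − (32.18−19.38) = 7.30 − 12.80 = -5.50; fold change = 2^5.50 = 45.255
MAPK3: ΔΔCt = (32.22−18.70) − (30.13−19.38) = 13.52 − 10.75 = 2.77; fold change = 2^-2.77 = 0.147
DUSP7: ΔΔCt = (33.94−18.70) − (32.82−19.38) = 15.24 − 13.44 = 1.80; fold change = 2^-1.80 = 0.287
SLC9 has the largest |ΔΔCt| = 5.50.

45.255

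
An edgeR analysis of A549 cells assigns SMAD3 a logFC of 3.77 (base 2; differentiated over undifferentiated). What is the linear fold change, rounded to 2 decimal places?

Fold change = 2^(3.77) = 13.642

13.64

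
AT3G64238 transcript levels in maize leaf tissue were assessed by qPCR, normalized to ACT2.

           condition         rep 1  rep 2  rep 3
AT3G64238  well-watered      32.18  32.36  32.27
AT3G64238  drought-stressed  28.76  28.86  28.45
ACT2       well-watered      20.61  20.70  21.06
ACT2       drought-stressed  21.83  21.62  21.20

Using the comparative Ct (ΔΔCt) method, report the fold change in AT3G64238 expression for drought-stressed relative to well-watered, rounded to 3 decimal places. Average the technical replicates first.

20.252

Mean Ct: AT3G64238 well-watered 32.270; AT3G64238 drought-stressed 28.690; ACT2 well-watered 20.790; ACT2 drought-stressed 21.550
ΔCt(well-watered) = 32.270 − 20.790 = 11.480
ΔCt(drought-stressed) = 28.690 − 21.550 = 7.140
ΔΔCt = 7.140 − 11.480 = -4.340
Fold change = 2^(−(-4.340)) = 2^4.340 = 20.2521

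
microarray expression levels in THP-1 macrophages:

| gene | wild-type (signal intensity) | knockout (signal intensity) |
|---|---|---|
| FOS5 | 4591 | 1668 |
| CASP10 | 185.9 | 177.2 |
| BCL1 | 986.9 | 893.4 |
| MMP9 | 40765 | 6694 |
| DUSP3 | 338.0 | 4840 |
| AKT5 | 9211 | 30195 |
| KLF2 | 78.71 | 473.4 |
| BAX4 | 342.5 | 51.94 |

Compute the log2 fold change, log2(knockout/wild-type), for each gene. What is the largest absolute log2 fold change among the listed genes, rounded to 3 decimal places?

3.840

log2(1668/4591) = -1.461  (FOS5)
log2(177.2/185.9) = -0.069  (CASP10)
log2(893.4/986.9) = -0.144  (BCL1)
log2(6694/40765) = -2.606  (MMP9)
log2(4840/338.0) = 3.840  (DUSP3)
log2(30195/9211) = 1.713  (AKT5)
log2(473.4/78.71) = 2.588  (KLF2)
log2(51.94/342.5) = -2.721  (BAX4)
The largest magnitude belongs to DUSP3.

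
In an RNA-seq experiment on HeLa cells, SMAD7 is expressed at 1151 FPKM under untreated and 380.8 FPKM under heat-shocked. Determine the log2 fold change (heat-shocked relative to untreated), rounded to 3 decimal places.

Fold change = 380.8 / 1151 = 0.3308
log2(0.3308) = -1.5958

-1.596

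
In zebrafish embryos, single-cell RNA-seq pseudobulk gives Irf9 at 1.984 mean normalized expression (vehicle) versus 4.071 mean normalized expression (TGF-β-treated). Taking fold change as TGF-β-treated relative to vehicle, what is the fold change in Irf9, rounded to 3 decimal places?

Fold change = 4.071 / 1.984 = 2.0519
Irf9 is upregulated.

2.052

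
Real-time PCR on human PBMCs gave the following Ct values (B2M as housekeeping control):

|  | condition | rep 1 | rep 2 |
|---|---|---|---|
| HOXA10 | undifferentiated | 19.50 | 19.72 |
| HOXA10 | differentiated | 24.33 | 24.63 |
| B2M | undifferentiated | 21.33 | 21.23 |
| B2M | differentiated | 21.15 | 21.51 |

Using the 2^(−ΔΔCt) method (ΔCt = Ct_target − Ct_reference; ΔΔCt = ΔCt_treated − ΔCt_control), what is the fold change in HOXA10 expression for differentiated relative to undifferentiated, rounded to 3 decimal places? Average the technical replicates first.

0.035

Mean Ct: HOXA10 undifferentiated 19.610; HOXA10 differentiated 24.480; B2M undifferentiated 21.280; B2M differentiated 21.330
ΔCt(undifferentiated) = 19.610 − 21.280 = -1.670
ΔCt(differentiated) = 24.480 − 21.330 = 3.150
ΔΔCt = 3.150 − (-1.670) = 4.820
Fold change = 2^(−4.820) = 0.0354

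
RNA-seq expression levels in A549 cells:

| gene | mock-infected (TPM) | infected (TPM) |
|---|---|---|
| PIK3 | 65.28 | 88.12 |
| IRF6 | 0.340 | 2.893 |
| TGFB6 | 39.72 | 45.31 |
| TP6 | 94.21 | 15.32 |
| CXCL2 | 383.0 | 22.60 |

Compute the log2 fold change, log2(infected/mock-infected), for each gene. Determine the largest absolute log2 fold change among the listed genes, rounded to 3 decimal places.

log2(88.12/65.28) = 0.433  (PIK3)
log2(2.893/0.340) = 3.089  (IRF6)
log2(45.31/39.72) = 0.190  (TGFB6)
log2(15.32/94.21) = -2.620  (TP6)
log2(22.60/383.0) = -4.083  (CXCL2)
The largest magnitude belongs to CXCL2.

4.083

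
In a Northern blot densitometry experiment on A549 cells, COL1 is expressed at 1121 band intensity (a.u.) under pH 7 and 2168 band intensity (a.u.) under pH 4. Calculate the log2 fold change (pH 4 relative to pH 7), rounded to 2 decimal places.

0.95

Fold change = 2168 / 1121 = 1.9340
log2(1.9340) = 0.952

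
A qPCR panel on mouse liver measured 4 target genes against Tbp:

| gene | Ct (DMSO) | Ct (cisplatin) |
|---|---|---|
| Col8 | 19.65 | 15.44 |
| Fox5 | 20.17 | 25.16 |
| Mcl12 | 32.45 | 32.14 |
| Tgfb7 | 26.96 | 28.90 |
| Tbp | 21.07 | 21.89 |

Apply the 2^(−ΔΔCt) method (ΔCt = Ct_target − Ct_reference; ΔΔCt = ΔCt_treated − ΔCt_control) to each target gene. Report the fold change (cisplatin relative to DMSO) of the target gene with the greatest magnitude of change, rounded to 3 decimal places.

Col8: ΔΔCt = (15.44−21.89) − (19.65−21.07) = -6.45 − (-1.42) = -5.03; fold change = 2^5.03 = 32.672
Fox5: ΔΔCt = (25.16−21.89) − (20.17−21.07) = 3.27 − (-0.90) = 4.17; fold change = 2^-4.17 = 0.056
Mcl12: ΔΔCt = (32.14−21.89) − (32.45−21.07) = 10.25 − 11.38 = -1.13; fold change = 2^1.13 = 2.189
Tgfb7: ΔΔCt = (28.90−21.89) − (26.96−21.07) = 7.01 − 5.89 = 1.12; fold change = 2^-1.12 = 0.460
Col8 has the largest |ΔΔCt| = 5.03.

32.672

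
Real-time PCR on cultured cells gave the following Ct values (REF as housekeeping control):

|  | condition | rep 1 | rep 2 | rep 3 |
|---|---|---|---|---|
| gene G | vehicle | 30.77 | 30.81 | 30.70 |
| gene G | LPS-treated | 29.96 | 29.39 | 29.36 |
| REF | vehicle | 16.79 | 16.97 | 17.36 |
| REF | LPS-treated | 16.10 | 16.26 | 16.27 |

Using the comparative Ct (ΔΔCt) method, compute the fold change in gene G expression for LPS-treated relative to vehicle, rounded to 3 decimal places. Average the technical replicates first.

1.283

Mean Ct: gene G vehicle 30.760; gene G LPS-treated 29.570; REF vehicle 17.040; REF LPS-treated 16.210
ΔCt(vehicle) = 30.760 − 17.040 = 13.720
ΔCt(LPS-treated) = 29.570 − 16.210 = 13.360
ΔΔCt = 13.360 − 13.720 = -0.360
Fold change = 2^(−(-0.360)) = 2^0.360 = 1.2834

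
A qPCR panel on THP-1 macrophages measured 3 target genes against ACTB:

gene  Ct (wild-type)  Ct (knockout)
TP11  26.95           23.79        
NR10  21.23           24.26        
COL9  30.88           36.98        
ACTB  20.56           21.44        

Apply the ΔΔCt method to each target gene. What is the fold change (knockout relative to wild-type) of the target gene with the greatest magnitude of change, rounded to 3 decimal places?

TP11: ΔΔCt = (23.79−21.44) − (26.95−20.56) = 2.35 − 6.39 = -4.04; fold change = 2^4.04 = 16.450
NR10: ΔΔCt = (24.26−21.44) − (21.23−20.56) = 2.82 − 0.67 = 2.15; fold change = 2^-2.15 = 0.225
COL9: ΔΔCt = (36.98−21.44) − (30.88−20.56) = 15.54 − 10.32 = 5.22; fold change = 2^-5.22 = 0.027
COL9 has the largest |ΔΔCt| = 5.22.

0.027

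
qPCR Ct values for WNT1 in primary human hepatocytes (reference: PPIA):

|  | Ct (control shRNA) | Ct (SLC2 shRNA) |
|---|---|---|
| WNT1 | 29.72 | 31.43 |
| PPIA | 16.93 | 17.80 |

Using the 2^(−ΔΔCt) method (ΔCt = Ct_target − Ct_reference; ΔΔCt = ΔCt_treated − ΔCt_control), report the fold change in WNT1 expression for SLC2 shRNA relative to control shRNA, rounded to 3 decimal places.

0.559

ΔCt(control shRNA) = 29.720 − 16.930 = 12.790
ΔCt(SLC2 shRNA) = 31.430 − 17.800 = 13.630
ΔΔCt = 13.630 − 12.790 = 0.840
Fold change = 2^(−0.840) = 0.5586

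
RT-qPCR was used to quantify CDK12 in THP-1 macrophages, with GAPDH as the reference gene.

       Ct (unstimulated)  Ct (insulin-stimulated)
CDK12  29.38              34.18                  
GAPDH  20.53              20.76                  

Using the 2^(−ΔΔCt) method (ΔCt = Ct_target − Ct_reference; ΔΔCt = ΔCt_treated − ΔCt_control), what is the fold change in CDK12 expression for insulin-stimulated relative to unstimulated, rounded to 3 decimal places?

ΔCt(unstimulated) = 29.380 − 20.530 = 8.850
ΔCt(insulin-stimulated) = 34.180 − 20.760 = 13.420
ΔΔCt = 13.420 − 8.850 = 4.570
Fold change = 2^(−4.570) = 0.0421

0.042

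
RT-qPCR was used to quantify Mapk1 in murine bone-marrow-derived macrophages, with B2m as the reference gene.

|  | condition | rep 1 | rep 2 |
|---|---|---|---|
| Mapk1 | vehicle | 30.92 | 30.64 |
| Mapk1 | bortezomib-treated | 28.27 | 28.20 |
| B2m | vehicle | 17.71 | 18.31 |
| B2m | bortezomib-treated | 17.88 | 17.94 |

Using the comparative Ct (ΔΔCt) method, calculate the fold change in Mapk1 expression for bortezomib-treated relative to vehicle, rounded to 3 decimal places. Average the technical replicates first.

Mean Ct: Mapk1 vehicle 30.780; Mapk1 bortezomib-treated 28.235; B2m vehicle 18.010; B2m bortezomib-treated 17.910
ΔCt(vehicle) = 30.780 − 18.010 = 12.770
ΔCt(bortezomib-treated) = 28.235 − 17.910 = 10.325
ΔΔCt = 10.325 − 12.770 = -2.445
Fold change = 2^(−(-2.445)) = 2^2.445 = 5.4453

5.445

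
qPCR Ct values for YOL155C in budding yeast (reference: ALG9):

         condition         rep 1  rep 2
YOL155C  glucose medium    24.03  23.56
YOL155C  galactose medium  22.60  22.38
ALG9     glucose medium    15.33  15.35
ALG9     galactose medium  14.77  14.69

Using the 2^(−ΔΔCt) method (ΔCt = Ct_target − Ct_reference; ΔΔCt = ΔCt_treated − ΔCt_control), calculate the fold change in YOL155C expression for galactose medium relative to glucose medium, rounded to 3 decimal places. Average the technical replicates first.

1.619

Mean Ct: YOL155C glucose medium 23.795; YOL155C galactose medium 22.490; ALG9 glucose medium 15.340; ALG9 galactose medium 14.730
ΔCt(glucose medium) = 23.795 − 15.340 = 8.455
ΔCt(galactose medium) = 22.490 − 14.730 = 7.760
ΔΔCt = 7.760 − 8.455 = -0.695
Fold change = 2^(−(-0.695)) = 2^0.695 = 1.6189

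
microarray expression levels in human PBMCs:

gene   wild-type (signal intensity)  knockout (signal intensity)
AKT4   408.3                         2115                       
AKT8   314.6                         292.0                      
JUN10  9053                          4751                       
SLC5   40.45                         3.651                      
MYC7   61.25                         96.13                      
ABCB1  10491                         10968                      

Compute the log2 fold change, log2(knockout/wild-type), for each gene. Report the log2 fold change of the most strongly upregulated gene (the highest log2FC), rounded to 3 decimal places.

log2(2115/408.3) = 2.373  (AKT4)
log2(292.0/314.6) = -0.108  (AKT8)
log2(4751/9053) = -0.930  (JUN10)
log2(3.651/40.45) = -3.470  (SLC5)
log2(96.13/61.25) = 0.650  (MYC7)
log2(10968/10491) = 0.064  (ABCB1)
AKT4 is most strongly upregulated.

2.373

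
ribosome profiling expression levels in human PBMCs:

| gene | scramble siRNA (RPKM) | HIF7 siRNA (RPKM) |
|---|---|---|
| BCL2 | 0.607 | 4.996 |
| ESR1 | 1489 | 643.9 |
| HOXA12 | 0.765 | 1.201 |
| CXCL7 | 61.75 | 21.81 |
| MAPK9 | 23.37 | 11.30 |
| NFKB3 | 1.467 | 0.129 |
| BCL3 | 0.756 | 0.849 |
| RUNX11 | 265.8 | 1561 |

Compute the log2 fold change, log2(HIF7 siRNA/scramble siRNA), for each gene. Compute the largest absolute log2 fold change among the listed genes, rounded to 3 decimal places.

log2(4.996/0.607) = 3.041  (BCL2)
log2(643.9/1489) = -1.209  (ESR1)
log2(1.201/0.765) = 0.651  (HOXA12)
log2(21.81/61.75) = -1.501  (CXCL7)
log2(11.30/23.37) = -1.048  (MAPK9)
log2(0.129/1.467) = -3.507  (NFKB3)
log2(0.849/0.756) = 0.167  (BCL3)
log2(1561/265.8) = 2.554  (RUNX11)
The largest magnitude belongs to NFKB3.

3.507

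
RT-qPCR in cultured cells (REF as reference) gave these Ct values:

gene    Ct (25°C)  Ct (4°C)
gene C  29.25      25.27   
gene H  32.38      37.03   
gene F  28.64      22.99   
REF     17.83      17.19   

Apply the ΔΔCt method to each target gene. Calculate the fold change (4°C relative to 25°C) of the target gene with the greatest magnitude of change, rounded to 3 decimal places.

0.026

gene C: ΔΔCt = (25.27−17.19) − (29.25−17.83) = 8.08 − 11.42 = -3.34; fold change = 2^3.34 = 10.126
gene H: ΔΔCt = (37.03−17.19) − (32.38−17.83) = 19.84 − 14.55 = 5.29; fold change = 2^-5.29 = 0.026
gene F: ΔΔCt = (22.99−17.19) − (28.64−17.83) = 5.80 − 10.81 = -5.01; fold change = 2^5.01 = 32.223
gene H has the largest |ΔΔCt| = 5.29.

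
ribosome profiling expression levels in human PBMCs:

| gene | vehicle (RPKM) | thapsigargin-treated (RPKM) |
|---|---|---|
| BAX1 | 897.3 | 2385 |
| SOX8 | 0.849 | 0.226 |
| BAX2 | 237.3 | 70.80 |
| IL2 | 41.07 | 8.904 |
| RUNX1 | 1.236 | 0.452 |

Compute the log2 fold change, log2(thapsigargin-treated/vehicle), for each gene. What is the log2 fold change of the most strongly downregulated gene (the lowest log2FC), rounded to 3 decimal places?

-2.206

log2(2385/897.3) = 1.410  (BAX1)
log2(0.226/0.849) = -1.909  (SOX8)
log2(70.80/237.3) = -1.745  (BAX2)
log2(8.904/41.07) = -2.206  (IL2)
log2(0.452/1.236) = -1.451  (RUNX1)
IL2 is most strongly downregulated.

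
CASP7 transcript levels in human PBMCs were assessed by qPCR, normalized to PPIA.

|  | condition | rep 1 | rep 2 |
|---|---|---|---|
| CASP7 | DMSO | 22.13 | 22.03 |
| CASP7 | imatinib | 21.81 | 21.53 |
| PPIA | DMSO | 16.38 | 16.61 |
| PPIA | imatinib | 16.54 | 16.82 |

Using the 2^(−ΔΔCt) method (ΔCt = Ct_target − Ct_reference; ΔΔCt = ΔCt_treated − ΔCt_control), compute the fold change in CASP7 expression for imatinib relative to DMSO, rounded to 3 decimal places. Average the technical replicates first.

1.510

Mean Ct: CASP7 DMSO 22.080; CASP7 imatinib 21.670; PPIA DMSO 16.495; PPIA imatinib 16.680
ΔCt(DMSO) = 22.080 − 16.495 = 5.585
ΔCt(imatinib) = 21.670 − 16.680 = 4.990
ΔΔCt = 4.990 − 5.585 = -0.595
Fold change = 2^(−(-0.595)) = 2^0.595 = 1.5105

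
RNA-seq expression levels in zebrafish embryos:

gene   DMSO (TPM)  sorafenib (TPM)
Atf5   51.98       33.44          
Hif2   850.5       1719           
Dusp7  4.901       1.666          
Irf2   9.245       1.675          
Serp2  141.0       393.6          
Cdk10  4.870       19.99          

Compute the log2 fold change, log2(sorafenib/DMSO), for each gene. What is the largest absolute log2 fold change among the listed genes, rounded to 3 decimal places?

log2(33.44/51.98) = -0.636  (Atf5)
log2(1719/850.5) = 1.015  (Hif2)
log2(1.666/4.901) = -1.557  (Dusp7)
log2(1.675/9.245) = -2.465  (Irf2)
log2(393.6/141.0) = 1.481  (Serp2)
log2(19.99/4.870) = 2.037  (Cdk10)
The largest magnitude belongs to Irf2.

2.465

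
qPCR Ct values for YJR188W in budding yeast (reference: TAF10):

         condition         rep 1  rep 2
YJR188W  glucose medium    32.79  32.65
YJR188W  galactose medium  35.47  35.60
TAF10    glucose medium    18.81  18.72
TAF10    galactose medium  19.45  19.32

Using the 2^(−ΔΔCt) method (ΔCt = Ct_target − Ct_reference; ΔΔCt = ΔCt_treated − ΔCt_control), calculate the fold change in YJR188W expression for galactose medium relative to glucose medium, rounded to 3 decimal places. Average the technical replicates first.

0.218

Mean Ct: YJR188W glucose medium 32.720; YJR188W galactose medium 35.535; TAF10 glucose medium 18.765; TAF10 galactose medium 19.385
ΔCt(glucose medium) = 32.720 − 18.765 = 13.955
ΔCt(galactose medium) = 35.535 − 19.385 = 16.150
ΔΔCt = 16.150 − 13.955 = 2.195
Fold change = 2^(−2.195) = 0.2184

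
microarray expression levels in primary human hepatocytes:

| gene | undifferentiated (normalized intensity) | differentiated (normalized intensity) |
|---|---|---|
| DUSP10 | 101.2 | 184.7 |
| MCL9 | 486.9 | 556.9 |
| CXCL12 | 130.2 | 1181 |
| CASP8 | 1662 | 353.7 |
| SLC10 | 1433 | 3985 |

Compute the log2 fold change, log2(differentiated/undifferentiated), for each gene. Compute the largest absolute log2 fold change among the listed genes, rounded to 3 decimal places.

3.181

log2(184.7/101.2) = 0.868  (DUSP10)
log2(556.9/486.9) = 0.194  (MCL9)
log2(1181/130.2) = 3.181  (CXCL12)
log2(353.7/1662) = -2.232  (CASP8)
log2(3985/1433) = 1.476  (SLC10)
The largest magnitude belongs to CXCL12.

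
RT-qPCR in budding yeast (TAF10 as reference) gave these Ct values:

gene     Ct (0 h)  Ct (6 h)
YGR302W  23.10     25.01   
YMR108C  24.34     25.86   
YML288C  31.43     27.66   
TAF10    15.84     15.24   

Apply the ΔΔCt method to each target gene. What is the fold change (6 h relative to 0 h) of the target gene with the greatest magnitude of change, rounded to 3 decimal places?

YGR302W: ΔΔCt = (25.01−15.24) − (23.10−15.84) = 9.77 − 7.26 = 2.51; fold change = 2^-2.51 = 0.176
YMR108C: ΔΔCt = (25.86−15.24) − (24.34−15.84) = 10.62 − 8.50 = 2.12; fold change = 2^-2.12 = 0.230
YML288C: ΔΔCt = (27.66−15.24) − (31.43−15.84) = 12.42 − 15.59 = -3.17; fold change = 2^3.17 = 9.000
YML288C has the largest |ΔΔCt| = 3.17.

9.000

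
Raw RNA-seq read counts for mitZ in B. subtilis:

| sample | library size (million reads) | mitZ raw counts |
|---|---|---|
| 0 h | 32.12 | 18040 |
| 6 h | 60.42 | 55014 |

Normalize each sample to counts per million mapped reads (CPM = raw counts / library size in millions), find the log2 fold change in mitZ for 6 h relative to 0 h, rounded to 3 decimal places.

CPM(0 h) = 18040 / 32.12 = 561.6438
CPM(6 h) = 55014 / 60.42 = 910.5263
Fold change = 910.5263 / 561.6438 = 1.62118
log2(1.62118) = 0.6970

0.697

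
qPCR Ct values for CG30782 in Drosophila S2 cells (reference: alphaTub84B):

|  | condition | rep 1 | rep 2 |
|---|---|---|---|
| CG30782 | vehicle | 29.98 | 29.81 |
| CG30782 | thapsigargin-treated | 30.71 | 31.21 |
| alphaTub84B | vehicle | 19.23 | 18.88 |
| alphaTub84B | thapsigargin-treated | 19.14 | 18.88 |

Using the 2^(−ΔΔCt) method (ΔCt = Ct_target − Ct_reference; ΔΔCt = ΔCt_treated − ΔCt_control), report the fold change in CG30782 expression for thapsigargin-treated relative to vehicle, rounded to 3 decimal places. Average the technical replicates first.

Mean Ct: CG30782 vehicle 29.895; CG30782 thapsigargin-treated 30.960; alphaTub84B vehicle 19.055; alphaTub84B thapsigargin-treated 19.010
ΔCt(vehicle) = 29.895 − 19.055 = 10.840
ΔCt(thapsigargin-treated) = 30.960 − 19.010 = 11.950
ΔΔCt = 11.950 − 10.840 = 1.110
Fold change = 2^(−1.110) = 0.4633

0.463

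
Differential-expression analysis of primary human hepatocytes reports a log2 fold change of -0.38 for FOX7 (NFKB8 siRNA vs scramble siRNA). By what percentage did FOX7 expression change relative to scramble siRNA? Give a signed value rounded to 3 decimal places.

Fold change = 2^(-0.38) = 0.7684
Percent change = (FC − 1) × 100% = (0.7684 − 1) × 100 = -23.156%

-23.156%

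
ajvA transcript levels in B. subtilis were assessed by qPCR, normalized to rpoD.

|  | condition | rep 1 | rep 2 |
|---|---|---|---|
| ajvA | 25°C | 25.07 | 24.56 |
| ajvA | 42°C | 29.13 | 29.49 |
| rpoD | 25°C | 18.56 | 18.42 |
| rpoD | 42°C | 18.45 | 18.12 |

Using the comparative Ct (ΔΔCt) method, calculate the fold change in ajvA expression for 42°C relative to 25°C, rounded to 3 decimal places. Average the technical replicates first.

Mean Ct: ajvA 25°C 24.815; ajvA 42°C 29.310; rpoD 25°C 18.490; rpoD 42°C 18.285
ΔCt(25°C) = 24.815 − 18.490 = 6.325
ΔCt(42°C) = 29.310 − 18.285 = 11.025
ΔΔCt = 11.025 − 6.325 = 4.700
Fold change = 2^(−4.700) = 0.0385

0.038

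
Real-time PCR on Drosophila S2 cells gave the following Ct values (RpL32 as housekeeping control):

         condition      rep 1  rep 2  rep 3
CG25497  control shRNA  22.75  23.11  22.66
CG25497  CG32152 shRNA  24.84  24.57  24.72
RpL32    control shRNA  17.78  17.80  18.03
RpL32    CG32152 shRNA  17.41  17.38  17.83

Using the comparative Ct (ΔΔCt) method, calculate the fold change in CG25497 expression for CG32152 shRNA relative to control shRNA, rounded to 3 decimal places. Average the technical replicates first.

Mean Ct: CG25497 control shRNA 22.840; CG25497 CG32152 shRNA 24.710; RpL32 control shRNA 17.870; RpL32 CG32152 shRNA 17.540
ΔCt(control shRNA) = 22.840 − 17.870 = 4.970
ΔCt(CG32152 shRNA) = 24.710 − 17.540 = 7.170
ΔΔCt = 7.170 − 4.970 = 2.200
Fold change = 2^(−2.200) = 0.2176

0.218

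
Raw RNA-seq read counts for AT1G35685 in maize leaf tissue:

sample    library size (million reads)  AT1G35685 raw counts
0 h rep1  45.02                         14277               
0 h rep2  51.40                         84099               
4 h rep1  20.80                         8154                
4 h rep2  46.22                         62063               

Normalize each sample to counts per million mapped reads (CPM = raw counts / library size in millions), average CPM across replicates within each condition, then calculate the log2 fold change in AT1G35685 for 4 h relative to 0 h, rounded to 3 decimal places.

-0.171

CPM(0 h rep1) = 14277 / 45.02 = 317.1257
CPM(0 h rep2) = 84099 / 51.40 = 1636.1673
CPM(4 h rep1) = 8154 / 20.80 = 392.0192
CPM(4 h rep2) = 62063 / 46.22 = 1342.7737
mean CPM(0 h) = 976.6465; mean CPM(4 h) = 867.3965
Fold change = 867.3965 / 976.6465 = 0.88814
log2(0.88814) = -0.1711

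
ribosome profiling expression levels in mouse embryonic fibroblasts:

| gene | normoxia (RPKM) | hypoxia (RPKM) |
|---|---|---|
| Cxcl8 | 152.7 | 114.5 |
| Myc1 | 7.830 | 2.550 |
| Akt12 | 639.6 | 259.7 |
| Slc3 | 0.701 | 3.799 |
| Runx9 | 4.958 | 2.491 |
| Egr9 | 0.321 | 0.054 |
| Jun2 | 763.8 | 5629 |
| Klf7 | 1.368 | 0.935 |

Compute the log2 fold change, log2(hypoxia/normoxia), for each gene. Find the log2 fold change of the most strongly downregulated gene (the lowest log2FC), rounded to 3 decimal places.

log2(114.5/152.7) = -0.415  (Cxcl8)
log2(2.550/7.830) = -1.619  (Myc1)
log2(259.7/639.6) = -1.300  (Akt12)
log2(3.799/0.701) = 2.438  (Slc3)
log2(2.491/4.958) = -0.993  (Runx9)
log2(0.054/0.321) = -2.572  (Egr9)
log2(5629/763.8) = 2.882  (Jun2)
log2(0.935/1.368) = -0.549  (Klf7)
Egr9 is most strongly downregulated.

-2.572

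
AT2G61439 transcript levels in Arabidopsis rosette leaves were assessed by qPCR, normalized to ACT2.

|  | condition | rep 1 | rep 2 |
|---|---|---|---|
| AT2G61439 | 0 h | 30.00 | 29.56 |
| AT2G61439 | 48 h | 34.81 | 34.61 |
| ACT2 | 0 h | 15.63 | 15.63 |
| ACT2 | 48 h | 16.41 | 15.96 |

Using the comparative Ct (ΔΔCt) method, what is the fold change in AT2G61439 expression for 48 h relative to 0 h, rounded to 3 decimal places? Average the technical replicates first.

0.048

Mean Ct: AT2G61439 0 h 29.780; AT2G61439 48 h 34.710; ACT2 0 h 15.630; ACT2 48 h 16.185
ΔCt(0 h) = 29.780 − 15.630 = 14.150
ΔCt(48 h) = 34.710 − 16.185 = 18.525
ΔΔCt = 18.525 − 14.150 = 4.375
Fold change = 2^(−4.375) = 0.0482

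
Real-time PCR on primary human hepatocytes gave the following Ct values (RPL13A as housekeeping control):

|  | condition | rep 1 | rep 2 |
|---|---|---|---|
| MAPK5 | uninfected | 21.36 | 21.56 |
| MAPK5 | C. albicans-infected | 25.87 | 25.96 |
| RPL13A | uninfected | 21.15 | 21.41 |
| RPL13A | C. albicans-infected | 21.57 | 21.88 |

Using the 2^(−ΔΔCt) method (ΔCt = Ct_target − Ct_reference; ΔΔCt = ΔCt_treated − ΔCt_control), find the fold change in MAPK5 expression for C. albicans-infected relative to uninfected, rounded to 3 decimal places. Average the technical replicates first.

Mean Ct: MAPK5 uninfected 21.460; MAPK5 C. albicans-infected 25.915; RPL13A uninfected 21.280; RPL13A C. albicans-infected 21.725
ΔCt(uninfected) = 21.460 − 21.280 = 0.180
ΔCt(C. albicans-infected) = 25.915 − 21.725 = 4.190
ΔΔCt = 4.190 − 0.180 = 4.010
Fold change = 2^(−4.010) = 0.0621

0.062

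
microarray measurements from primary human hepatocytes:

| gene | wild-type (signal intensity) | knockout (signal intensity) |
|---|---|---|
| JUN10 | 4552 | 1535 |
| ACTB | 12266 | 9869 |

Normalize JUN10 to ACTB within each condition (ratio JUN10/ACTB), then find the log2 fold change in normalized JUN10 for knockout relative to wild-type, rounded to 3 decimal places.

JUN10/ACTB (wild-type) = 4552 / 12266 = 0.37111
JUN10/ACTB (knockout) = 1535 / 9869 = 0.15554
Fold change = 0.15554 / 0.37111 = 0.4191
log2(0.4191) = -1.2546

-1.255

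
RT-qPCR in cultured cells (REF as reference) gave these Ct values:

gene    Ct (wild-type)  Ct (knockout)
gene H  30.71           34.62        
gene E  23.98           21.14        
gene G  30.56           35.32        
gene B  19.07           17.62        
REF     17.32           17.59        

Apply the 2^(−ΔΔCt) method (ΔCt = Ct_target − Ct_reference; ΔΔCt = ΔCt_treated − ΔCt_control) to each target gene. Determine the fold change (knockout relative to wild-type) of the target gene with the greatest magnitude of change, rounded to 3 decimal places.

gene H: ΔΔCt = (34.62−17.59) − (30.71−17.32) = 17.03 − 13.39 = 3.64; fold change = 2^-3.64 = 0.080
gene E: ΔΔCt = (21.14−17.59) − (23.98−17.32) = 3.55 − 6.66 = -3.11; fold change = 2^3.11 = 8.634
gene G: ΔΔCt = (35.32−17.59) − (30.56−17.32) = 17.73 − 13.24 = 4.49; fold change = 2^-4.49 = 0.045
gene B: ΔΔCt = (17.62−17.59) − (19.07−17.32) = 0.03 − 1.75 = -1.72; fold change = 2^1.72 = 3.294
gene G has the largest |ΔΔCt| = 4.49.

0.045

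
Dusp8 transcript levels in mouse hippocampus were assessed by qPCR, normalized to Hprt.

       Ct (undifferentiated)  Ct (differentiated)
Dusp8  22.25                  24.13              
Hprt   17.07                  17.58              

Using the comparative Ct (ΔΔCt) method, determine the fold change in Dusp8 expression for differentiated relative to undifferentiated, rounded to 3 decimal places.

0.387

ΔCt(undifferentiated) = 22.250 − 17.070 = 5.180
ΔCt(differentiated) = 24.130 − 17.580 = 6.550
ΔΔCt = 6.550 − 5.180 = 1.370
Fold change = 2^(−1.370) = 0.3869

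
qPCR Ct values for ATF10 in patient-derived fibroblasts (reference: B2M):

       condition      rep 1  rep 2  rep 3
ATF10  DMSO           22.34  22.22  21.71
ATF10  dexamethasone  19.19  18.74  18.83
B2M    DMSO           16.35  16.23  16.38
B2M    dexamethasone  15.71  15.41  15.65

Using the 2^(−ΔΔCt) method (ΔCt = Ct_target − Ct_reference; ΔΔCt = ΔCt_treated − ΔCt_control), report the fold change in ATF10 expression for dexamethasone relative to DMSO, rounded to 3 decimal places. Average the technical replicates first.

Mean Ct: ATF10 DMSO 22.090; ATF10 dexamethasone 18.920; B2M DMSO 16.320; B2M dexamethasone 15.590
ΔCt(DMSO) = 22.090 − 16.320 = 5.770
ΔCt(dexamethasone) = 18.920 − 15.590 = 3.330
ΔΔCt = 3.330 − 5.770 = -2.440
Fold change = 2^(−(-2.440)) = 2^2.440 = 5.4264

5.426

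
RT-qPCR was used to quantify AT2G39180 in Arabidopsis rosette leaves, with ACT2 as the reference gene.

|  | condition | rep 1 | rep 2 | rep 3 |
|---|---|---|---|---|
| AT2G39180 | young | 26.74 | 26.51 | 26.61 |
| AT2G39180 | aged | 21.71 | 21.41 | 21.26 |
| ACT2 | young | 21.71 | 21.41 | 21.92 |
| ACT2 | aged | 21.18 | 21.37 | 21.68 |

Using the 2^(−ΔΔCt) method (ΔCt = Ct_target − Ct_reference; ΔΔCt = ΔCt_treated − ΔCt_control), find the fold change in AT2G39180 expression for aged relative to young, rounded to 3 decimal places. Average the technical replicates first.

29.651

Mean Ct: AT2G39180 young 26.620; AT2G39180 aged 21.460; ACT2 young 21.680; ACT2 aged 21.410
ΔCt(young) = 26.620 − 21.680 = 4.940
ΔCt(aged) = 21.460 − 21.410 = 0.050
ΔΔCt = 0.050 − 4.940 = -4.890
Fold change = 2^(−(-4.890)) = 2^4.890 = 29.6508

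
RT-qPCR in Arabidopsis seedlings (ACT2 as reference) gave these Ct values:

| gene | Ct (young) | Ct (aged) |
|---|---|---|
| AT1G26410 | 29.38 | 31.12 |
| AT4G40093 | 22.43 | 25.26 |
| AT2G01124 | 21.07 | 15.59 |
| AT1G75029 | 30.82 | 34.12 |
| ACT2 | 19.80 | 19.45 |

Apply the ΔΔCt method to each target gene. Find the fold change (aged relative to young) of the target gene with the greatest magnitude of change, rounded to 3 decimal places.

35.017

AT1G26410: ΔΔCt = (31.12−19.45) − (29.38−19.80) = 11.67 − 9.58 = 2.09; fold change = 2^-2.09 = 0.235
AT4G40093: ΔΔCt = (25.26−19.45) − (22.43−19.80) = 5.81 − 2.63 = 3.18; fold change = 2^-3.18 = 0.110
AT2G01124: ΔΔCt = (15.59−19.45) − (21.07−19.80) = -3.86 − 1.27 = -5.13; fold change = 2^5.13 = 35.017
AT1G75029: ΔΔCt = (34.12−19.45) − (30.82−19.80) = 14.67 − 11.02 = 3.65; fold change = 2^-3.65 = 0.080
AT2G01124 has the largest |ΔΔCt| = 5.13.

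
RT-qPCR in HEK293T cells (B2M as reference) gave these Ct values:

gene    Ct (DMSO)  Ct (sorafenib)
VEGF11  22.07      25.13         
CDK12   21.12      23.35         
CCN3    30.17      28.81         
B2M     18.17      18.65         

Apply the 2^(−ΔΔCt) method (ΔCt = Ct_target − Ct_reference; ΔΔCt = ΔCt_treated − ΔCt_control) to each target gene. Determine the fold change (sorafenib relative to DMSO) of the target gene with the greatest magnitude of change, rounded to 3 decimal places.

VEGF11: ΔΔCt = (25.13−18.65) − (22.07−18.17) = 6.48 − 3.90 = 2.58; fold change = 2^-2.58 = 0.167
CDK12: ΔΔCt = (23.35−18.65) − (21.12−18.17) = 4.70 − 2.95 = 1.75; fold change = 2^-1.75 = 0.297
CCN3: ΔΔCt = (28.81−18.65) − (30.17−18.17) = 10.16 − 12.00 = -1.84; fold change = 2^1.84 = 3.580
VEGF11 has the largest |ΔΔCt| = 2.58.

0.167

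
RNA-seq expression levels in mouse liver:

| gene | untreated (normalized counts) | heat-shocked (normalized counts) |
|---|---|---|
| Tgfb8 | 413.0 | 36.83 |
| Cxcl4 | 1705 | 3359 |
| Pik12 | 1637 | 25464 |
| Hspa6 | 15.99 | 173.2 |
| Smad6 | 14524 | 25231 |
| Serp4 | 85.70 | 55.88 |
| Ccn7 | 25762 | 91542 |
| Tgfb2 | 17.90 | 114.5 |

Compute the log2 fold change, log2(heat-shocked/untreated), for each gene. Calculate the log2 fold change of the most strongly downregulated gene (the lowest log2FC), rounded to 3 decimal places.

log2(36.83/413.0) = -3.487  (Tgfb8)
log2(3359/1705) = 0.978  (Cxcl4)
log2(25464/1637) = 3.959  (Pik12)
log2(173.2/15.99) = 3.437  (Hspa6)
log2(25231/14524) = 0.797  (Smad6)
log2(55.88/85.70) = -0.617  (Serp4)
log2(91542/25762) = 1.829  (Ccn7)
log2(114.5/17.90) = 2.677  (Tgfb2)
Tgfb8 is most strongly downregulated.

-3.487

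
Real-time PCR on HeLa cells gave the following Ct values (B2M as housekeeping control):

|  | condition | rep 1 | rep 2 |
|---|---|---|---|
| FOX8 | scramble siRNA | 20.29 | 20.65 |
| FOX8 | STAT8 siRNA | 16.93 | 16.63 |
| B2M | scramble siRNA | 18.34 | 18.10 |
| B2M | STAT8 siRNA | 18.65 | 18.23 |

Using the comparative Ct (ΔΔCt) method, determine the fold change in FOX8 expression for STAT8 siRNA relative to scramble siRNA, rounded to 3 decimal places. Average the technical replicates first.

Mean Ct: FOX8 scramble siRNA 20.470; FOX8 STAT8 siRNA 16.780; B2M scramble siRNA 18.220; B2M STAT8 siRNA 18.440
ΔCt(scramble siRNA) = 20.470 − 18.220 = 2.250
ΔCt(STAT8 siRNA) = 16.780 − 18.440 = -1.660
ΔΔCt = -1.660 − 2.250 = -3.910
Fold change = 2^(−(-3.910)) = 2^3.910 = 15.0324

15.032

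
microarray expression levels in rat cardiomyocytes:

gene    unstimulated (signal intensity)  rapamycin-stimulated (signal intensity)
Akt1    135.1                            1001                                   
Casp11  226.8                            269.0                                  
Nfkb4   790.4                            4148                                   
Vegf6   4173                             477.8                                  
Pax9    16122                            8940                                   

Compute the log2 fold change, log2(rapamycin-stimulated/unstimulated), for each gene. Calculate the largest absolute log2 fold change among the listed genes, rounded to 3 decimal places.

log2(1001/135.1) = 2.889  (Akt1)
log2(269.0/226.8) = 0.246  (Casp11)
log2(4148/790.4) = 2.392  (Nfkb4)
log2(477.8/4173) = -3.127  (Vegf6)
log2(8940/16122) = -0.851  (Pax9)
The largest magnitude belongs to Vegf6.

3.127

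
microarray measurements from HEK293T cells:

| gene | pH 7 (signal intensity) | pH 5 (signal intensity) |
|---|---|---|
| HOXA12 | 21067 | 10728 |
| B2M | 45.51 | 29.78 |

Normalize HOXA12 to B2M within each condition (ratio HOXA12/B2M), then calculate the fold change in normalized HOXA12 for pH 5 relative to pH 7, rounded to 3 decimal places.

0.778

HOXA12/B2M (pH 7) = 21067 / 45.51 = 462.91
HOXA12/B2M (pH 5) = 10728 / 29.78 = 360.24
Fold change = 360.24 / 462.91 = 0.7782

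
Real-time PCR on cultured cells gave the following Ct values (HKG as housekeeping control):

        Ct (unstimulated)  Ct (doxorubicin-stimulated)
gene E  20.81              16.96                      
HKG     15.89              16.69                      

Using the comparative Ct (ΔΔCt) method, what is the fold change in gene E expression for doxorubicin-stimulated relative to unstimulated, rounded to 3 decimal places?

25.107

ΔCt(unstimulated) = 20.810 − 15.890 = 4.920
ΔCt(doxorubicin-stimulated) = 16.960 − 16.690 = 0.270
ΔΔCt = 0.270 − 4.920 = -4.650
Fold change = 2^(−(-4.650)) = 2^4.650 = 25.1067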